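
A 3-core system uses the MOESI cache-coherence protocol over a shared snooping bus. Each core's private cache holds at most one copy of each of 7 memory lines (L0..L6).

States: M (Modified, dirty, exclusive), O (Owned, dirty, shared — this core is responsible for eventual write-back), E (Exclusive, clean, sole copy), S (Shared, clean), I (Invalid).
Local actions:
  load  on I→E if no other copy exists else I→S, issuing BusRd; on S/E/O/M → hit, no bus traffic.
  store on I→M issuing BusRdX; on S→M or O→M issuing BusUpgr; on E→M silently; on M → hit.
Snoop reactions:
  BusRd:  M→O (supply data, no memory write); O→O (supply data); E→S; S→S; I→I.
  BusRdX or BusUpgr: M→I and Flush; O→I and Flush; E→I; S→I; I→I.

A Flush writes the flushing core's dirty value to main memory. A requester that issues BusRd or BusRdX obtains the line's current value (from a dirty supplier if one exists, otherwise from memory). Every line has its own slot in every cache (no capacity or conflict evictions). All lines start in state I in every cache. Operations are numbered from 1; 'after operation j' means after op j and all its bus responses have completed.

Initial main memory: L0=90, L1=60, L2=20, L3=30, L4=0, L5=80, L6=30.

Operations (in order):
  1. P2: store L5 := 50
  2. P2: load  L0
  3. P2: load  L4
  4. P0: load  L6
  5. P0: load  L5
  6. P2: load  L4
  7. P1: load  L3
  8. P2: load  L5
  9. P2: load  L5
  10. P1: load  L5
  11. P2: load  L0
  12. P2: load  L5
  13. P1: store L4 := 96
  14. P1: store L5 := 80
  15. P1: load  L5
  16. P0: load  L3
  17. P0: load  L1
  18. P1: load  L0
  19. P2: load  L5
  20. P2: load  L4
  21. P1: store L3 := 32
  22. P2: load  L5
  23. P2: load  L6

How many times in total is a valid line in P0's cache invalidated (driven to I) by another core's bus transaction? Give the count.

step 1: P2: store L5 := 50  ⟶  IIM  (L5)  txn=BusRdX  M[L5]=80
step 2: P2: load  L0  ⟶  IIE  (L0)  txn=BusRd  M[L0]=90
step 3: P2: load  L4  ⟶  IIE  (L4)  txn=BusRd  M[L4]=0
step 4: P0: load  L6  ⟶  EII  (L6)  txn=BusRd  M[L6]=30
step 5: P0: load  L5  ⟶  SIO  (L5)  txn=BusRd  M[L5]=80
step 6: P2: load  L4  ⟶  IIE  (L4)  txn=∅  M[L4]=0
step 7: P1: load  L3  ⟶  IEI  (L3)  txn=BusRd  M[L3]=30
step 8: P2: load  L5  ⟶  SIO  (L5)  txn=∅  M[L5]=80
step 9: P2: load  L5  ⟶  SIO  (L5)  txn=∅  M[L5]=80
step 10: P1: load  L5  ⟶  SSO  (L5)  txn=BusRd  M[L5]=80
step 11: P2: load  L0  ⟶  IIE  (L0)  txn=∅  M[L0]=90
step 12: P2: load  L5  ⟶  SSO  (L5)  txn=∅  M[L5]=80
step 13: P1: store L4 := 96  ⟶  IMI  (L4)  txn=BusRdX  M[L4]=0
step 14: P1: store L5 := 80  ⟶  IMI  (L5)  txn=BusUpgr+Flush  M[L5]=50
step 15: P1: load  L5  ⟶  IMI  (L5)  txn=∅  M[L5]=50
step 16: P0: load  L3  ⟶  SSI  (L3)  txn=BusRd  M[L3]=30
step 17: P0: load  L1  ⟶  EII  (L1)  txn=BusRd  M[L1]=60
step 18: P1: load  L0  ⟶  ISS  (L0)  txn=BusRd  M[L0]=90
step 19: P2: load  L5  ⟶  IOS  (L5)  txn=BusRd  M[L5]=50
step 20: P2: load  L4  ⟶  IOS  (L4)  txn=BusRd  M[L4]=0
step 21: P1: store L3 := 32  ⟶  IMI  (L3)  txn=BusUpgr  M[L3]=30
step 22: P2: load  L5  ⟶  IOS  (L5)  txn=∅  M[L5]=50
step 23: P2: load  L6  ⟶  SIS  (L6)  txn=BusRd  M[L6]=30

invalidations = 2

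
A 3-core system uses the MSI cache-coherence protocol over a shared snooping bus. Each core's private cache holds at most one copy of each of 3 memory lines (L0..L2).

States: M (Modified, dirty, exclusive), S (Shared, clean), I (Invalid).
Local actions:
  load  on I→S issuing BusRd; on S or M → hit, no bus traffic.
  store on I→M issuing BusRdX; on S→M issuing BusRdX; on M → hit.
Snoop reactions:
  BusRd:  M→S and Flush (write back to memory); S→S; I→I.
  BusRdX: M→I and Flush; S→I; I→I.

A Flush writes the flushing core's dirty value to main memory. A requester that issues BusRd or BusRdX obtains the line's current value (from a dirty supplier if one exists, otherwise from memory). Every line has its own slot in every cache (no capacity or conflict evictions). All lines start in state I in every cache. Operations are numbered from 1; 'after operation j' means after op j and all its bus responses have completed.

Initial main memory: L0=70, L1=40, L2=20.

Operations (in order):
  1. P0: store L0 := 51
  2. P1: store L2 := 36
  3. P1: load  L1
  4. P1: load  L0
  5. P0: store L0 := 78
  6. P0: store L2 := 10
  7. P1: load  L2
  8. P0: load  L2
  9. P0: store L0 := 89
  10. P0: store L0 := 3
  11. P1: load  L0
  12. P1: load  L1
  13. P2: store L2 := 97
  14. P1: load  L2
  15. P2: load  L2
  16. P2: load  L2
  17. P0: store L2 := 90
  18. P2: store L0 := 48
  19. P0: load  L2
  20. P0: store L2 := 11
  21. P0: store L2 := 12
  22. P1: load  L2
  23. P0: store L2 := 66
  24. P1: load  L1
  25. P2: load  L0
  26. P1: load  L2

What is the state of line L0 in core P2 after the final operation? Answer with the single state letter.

[1] P0: store L0 := 51 | P0:M(51), P1:I, P2:I | bus: BusRdX
[2] P1: store L2 := 36 | P0:I, P1:M(36), P2:I | bus: BusRdX
[3] P1: load  L1 | P0:I, P1:S(40), P2:I | bus: BusRd
[4] P1: load  L0 | P0:S(51), P1:S(51), P2:I | bus: BusRd,Flush
[5] P0: store L0 := 78 | P0:M(78), P1:I, P2:I | bus: BusRdX
[6] P0: store L2 := 10 | P0:M(10), P1:I, P2:I | bus: BusRdX,Flush
[7] P1: load  L2 | P0:S(10), P1:S(10), P2:I | bus: BusRd,Flush
[8] P0: load  L2 | P0:S(10), P1:S(10), P2:I | bus: none
[9] P0: store L0 := 89 | P0:M(89), P1:I, P2:I | bus: none
[10] P0: store L0 := 3 | P0:M(3), P1:I, P2:I | bus: none
[11] P1: load  L0 | P0:S(3), P1:S(3), P2:I | bus: BusRd,Flush
[12] P1: load  L1 | P0:I, P1:S(40), P2:I | bus: none
[13] P2: store L2 := 97 | P0:I, P1:I, P2:M(97) | bus: BusRdX
[14] P1: load  L2 | P0:I, P1:S(97), P2:S(97) | bus: BusRd,Flush
[15] P2: load  L2 | P0:I, P1:S(97), P2:S(97) | bus: none
[16] P2: load  L2 | P0:I, P1:S(97), P2:S(97) | bus: none
[17] P0: store L2 := 90 | P0:M(90), P1:I, P2:I | bus: BusRdX
[18] P2: store L0 := 48 | P0:I, P1:I, P2:M(48) | bus: BusRdX
[19] P0: load  L2 | P0:M(90), P1:I, P2:I | bus: none
[20] P0: store L2 := 11 | P0:M(11), P1:I, P2:I | bus: none
[21] P0: store L2 := 12 | P0:M(12), P1:I, P2:I | bus: none
[22] P1: load  L2 | P0:S(12), P1:S(12), P2:I | bus: BusRd,Flush
[23] P0: store L2 := 66 | P0:M(66), P1:I, P2:I | bus: BusRdX
[24] P1: load  L1 | P0:I, P1:S(40), P2:I | bus: none
[25] P2: load  L0 | P0:I, P1:I, P2:M(48) | bus: none
[26] P1: load  L2 | P0:S(66), P1:S(66), P2:I | bus: BusRd,Flush

state = M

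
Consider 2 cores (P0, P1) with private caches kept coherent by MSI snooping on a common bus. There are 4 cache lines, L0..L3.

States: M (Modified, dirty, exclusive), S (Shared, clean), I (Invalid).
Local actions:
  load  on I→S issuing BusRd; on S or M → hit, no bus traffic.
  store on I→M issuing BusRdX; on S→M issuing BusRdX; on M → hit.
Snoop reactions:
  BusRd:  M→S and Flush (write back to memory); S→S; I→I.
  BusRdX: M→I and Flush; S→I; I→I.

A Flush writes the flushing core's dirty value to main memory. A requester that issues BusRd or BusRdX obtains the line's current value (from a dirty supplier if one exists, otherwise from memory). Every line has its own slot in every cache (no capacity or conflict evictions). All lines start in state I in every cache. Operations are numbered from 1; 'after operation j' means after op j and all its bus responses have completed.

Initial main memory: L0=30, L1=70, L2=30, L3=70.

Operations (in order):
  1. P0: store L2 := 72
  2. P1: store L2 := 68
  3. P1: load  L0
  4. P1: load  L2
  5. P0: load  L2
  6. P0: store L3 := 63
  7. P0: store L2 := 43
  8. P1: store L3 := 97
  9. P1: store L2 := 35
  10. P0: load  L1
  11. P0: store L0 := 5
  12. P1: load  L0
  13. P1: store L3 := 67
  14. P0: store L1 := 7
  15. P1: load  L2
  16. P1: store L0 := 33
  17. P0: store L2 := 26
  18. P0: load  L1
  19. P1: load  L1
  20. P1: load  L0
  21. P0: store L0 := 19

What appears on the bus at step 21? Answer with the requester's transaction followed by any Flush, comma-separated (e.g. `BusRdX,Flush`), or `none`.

bus = BusRdX,Flush

[1] P0: store L2 := 72 | P0:M(72), P1:I | bus: BusRdX
[2] P1: store L2 := 68 | P0:I, P1:M(68) | bus: BusRdX,Flush
[3] P1: load  L0 | P0:I, P1:S(30) | bus: BusRd
[4] P1: load  L2 | P0:I, P1:M(68) | bus: none
[5] P0: load  L2 | P0:S(68), P1:S(68) | bus: BusRd,Flush
[6] P0: store L3 := 63 | P0:M(63), P1:I | bus: BusRdX
[7] P0: store L2 := 43 | P0:M(43), P1:I | bus: BusRdX
[8] P1: store L3 := 97 | P0:I, P1:M(97) | bus: BusRdX,Flush
[9] P1: store L2 := 35 | P0:I, P1:M(35) | bus: BusRdX,Flush
[10] P0: load  L1 | P0:S(70), P1:I | bus: BusRd
[11] P0: store L0 := 5 | P0:M(5), P1:I | bus: BusRdX
[12] P1: load  L0 | P0:S(5), P1:S(5) | bus: BusRd,Flush
[13] P1: store L3 := 67 | P0:I, P1:M(67) | bus: none
[14] P0: store L1 := 7 | P0:M(7), P1:I | bus: BusRdX
[15] P1: load  L2 | P0:I, P1:M(35) | bus: none
[16] P1: store L0 := 33 | P0:I, P1:M(33) | bus: BusRdX
[17] P0: store L2 := 26 | P0:M(26), P1:I | bus: BusRdX,Flush
[18] P0: load  L1 | P0:M(7), P1:I | bus: none
[19] P1: load  L1 | P0:S(7), P1:S(7) | bus: BusRd,Flush
[20] P1: load  L0 | P0:I, P1:M(33) | bus: none
[21] P0: store L0 := 19 | P0:M(19), P1:I | bus: BusRdX,Flush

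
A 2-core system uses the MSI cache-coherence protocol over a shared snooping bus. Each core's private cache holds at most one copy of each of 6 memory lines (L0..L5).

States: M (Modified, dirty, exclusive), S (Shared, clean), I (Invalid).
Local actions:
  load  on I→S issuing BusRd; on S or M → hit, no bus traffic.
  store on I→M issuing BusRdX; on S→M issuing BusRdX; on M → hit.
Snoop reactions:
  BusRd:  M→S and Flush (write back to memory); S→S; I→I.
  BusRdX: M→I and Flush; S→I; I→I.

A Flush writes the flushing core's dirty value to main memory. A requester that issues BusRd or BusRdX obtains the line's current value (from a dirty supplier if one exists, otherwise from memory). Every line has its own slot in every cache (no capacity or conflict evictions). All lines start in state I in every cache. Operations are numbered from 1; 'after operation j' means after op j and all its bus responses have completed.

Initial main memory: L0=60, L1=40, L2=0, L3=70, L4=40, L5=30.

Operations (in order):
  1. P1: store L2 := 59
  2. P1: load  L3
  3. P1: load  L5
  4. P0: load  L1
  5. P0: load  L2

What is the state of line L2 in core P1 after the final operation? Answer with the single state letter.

  op1 P1: store L2 := 59 → I/M on L2; bus BusRdX; mem=0
  op2 P1: load  L3 → I/S on L3; bus BusRd; mem=70
  op3 P1: load  L5 → I/S on L5; bus BusRd; mem=30
  op4 P0: load  L1 → S/I on L1; bus BusRd; mem=40
  op5 P0: load  L2 → S/S on L2; bus BusRd Flush; mem=59

state = S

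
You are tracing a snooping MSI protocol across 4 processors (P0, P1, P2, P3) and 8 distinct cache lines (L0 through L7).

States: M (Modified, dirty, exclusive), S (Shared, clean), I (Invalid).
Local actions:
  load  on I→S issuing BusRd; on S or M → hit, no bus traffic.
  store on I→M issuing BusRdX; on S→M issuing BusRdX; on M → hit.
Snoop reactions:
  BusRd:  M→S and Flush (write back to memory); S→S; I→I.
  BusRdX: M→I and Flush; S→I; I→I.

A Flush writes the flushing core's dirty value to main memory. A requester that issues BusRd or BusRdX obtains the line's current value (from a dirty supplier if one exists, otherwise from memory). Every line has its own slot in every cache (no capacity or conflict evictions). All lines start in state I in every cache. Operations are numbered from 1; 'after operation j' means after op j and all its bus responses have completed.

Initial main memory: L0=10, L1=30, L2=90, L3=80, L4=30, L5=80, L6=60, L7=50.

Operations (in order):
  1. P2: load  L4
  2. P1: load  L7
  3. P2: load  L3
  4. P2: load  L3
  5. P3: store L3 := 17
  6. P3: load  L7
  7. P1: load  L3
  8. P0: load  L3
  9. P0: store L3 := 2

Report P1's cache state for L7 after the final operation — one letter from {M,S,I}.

state = S

[1] P2: load  L4 | P0:I, P1:I, P2:S(30), P3:I | bus: BusRd
[2] P1: load  L7 | P0:I, P1:S(50), P2:I, P3:I | bus: BusRd
[3] P2: load  L3 | P0:I, P1:I, P2:S(80), P3:I | bus: BusRd
[4] P2: load  L3 | P0:I, P1:I, P2:S(80), P3:I | bus: none
[5] P3: store L3 := 17 | P0:I, P1:I, P2:I, P3:M(17) | bus: BusRdX
[6] P3: load  L7 | P0:I, P1:S(50), P2:I, P3:S(50) | bus: BusRd
[7] P1: load  L3 | P0:I, P1:S(17), P2:I, P3:S(17) | bus: BusRd,Flush
[8] P0: load  L3 | P0:S(17), P1:S(17), P2:I, P3:S(17) | bus: BusRd
[9] P0: store L3 := 2 | P0:M(2), P1:I, P2:I, P3:I | bus: BusRdX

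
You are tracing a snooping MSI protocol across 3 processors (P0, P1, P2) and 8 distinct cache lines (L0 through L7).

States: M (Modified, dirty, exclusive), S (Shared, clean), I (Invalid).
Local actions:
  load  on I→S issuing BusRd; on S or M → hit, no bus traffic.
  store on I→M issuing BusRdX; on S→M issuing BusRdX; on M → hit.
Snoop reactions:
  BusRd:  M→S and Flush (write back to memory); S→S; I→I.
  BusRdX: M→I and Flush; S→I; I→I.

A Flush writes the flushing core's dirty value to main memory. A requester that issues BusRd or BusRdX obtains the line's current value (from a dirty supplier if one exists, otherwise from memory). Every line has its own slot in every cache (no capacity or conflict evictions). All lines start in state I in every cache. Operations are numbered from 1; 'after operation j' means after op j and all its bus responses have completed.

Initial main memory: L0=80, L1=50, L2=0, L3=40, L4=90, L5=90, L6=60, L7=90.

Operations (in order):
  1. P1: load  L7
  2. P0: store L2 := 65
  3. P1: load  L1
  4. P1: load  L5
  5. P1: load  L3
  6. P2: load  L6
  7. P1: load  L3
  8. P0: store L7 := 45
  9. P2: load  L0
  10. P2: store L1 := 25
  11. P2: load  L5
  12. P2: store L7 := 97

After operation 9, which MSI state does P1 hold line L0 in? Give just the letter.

1. P1: load  L7  bus=[BusRd]  L7: P0=I P1=S P2=I  mem[L7]=90
2. P0: store L2 := 65  bus=[BusRdX]  L2: P0=M P1=I P2=I  mem[L2]=0
3. P1: load  L1  bus=[BusRd]  L1: P0=I P1=S P2=I  mem[L1]=50
4. P1: load  L5  bus=[BusRd]  L5: P0=I P1=S P2=I  mem[L5]=90
5. P1: load  L3  bus=[BusRd]  L3: P0=I P1=S P2=I  mem[L3]=40
6. P2: load  L6  bus=[BusRd]  L6: P0=I P1=I P2=S  mem[L6]=60
7. P1: load  L3  bus=[-]  L3: P0=I P1=S P2=I  mem[L3]=40
8. P0: store L7 := 45  bus=[BusRdX]  L7: P0=M P1=I P2=I  mem[L7]=90
9. P2: load  L0  bus=[BusRd]  L0: P0=I P1=I P2=S  mem[L0]=80
10. P2: store L1 := 25  bus=[BusRdX]  L1: P0=I P1=I P2=M  mem[L1]=50
11. P2: load  L5  bus=[BusRd]  L5: P0=I P1=S P2=S  mem[L5]=90
12. P2: store L7 := 97  bus=[BusRdX,Flush]  L7: P0=I P1=I P2=M  mem[L7]=45

state = I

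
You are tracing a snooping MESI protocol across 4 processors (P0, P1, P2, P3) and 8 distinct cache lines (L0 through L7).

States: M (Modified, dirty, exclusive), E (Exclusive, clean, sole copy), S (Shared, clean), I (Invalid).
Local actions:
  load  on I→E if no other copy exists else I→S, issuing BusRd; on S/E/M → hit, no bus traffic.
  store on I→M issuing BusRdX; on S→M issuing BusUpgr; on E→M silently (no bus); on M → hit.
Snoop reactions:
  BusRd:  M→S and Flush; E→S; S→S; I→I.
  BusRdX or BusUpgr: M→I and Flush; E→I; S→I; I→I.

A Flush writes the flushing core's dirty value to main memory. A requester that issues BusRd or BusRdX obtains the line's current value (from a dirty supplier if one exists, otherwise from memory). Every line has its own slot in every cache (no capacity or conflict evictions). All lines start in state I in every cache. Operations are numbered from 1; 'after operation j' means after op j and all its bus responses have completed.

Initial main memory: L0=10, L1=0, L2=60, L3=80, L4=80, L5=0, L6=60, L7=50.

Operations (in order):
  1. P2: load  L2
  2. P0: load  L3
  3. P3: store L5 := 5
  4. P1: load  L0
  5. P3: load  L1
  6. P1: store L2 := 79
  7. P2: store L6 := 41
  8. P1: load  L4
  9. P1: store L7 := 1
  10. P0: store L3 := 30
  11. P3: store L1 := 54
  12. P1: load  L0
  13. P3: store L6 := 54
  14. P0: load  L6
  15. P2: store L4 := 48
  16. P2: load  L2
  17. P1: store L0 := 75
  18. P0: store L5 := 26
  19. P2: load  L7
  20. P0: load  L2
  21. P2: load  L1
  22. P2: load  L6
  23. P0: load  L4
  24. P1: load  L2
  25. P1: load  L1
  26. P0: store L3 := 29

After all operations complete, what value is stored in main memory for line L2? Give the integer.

memory[L2] = 79

  op1 P2: load  L2 → I/I/E/I on L2; bus BusRd; mem=60
  op2 P0: load  L3 → E/I/I/I on L3; bus BusRd; mem=80
  op3 P3: store L5 := 5 → I/I/I/M on L5; bus BusRdX; mem=0
  op4 P1: load  L0 → I/E/I/I on L0; bus BusRd; mem=10
  op5 P3: load  L1 → I/I/I/E on L1; bus BusRd; mem=0
  op6 P1: store L2 := 79 → I/M/I/I on L2; bus BusRdX; mem=60
  op7 P2: store L6 := 41 → I/I/M/I on L6; bus BusRdX; mem=60
  op8 P1: load  L4 → I/E/I/I on L4; bus BusRd; mem=80
  op9 P1: store L7 := 1 → I/M/I/I on L7; bus BusRdX; mem=50
  op10 P0: store L3 := 30 → M/I/I/I on L3; bus (none); mem=80
  op11 P3: store L1 := 54 → I/I/I/M on L1; bus (none); mem=0
  op12 P1: load  L0 → I/E/I/I on L0; bus (none); mem=10
  op13 P3: store L6 := 54 → I/I/I/M on L6; bus BusRdX Flush; mem=41
  op14 P0: load  L6 → S/I/I/S on L6; bus BusRd Flush; mem=54
  op15 P2: store L4 := 48 → I/I/M/I on L4; bus BusRdX; mem=80
  op16 P2: load  L2 → I/S/S/I on L2; bus BusRd Flush; mem=79
  op17 P1: store L0 := 75 → I/M/I/I on L0; bus (none); mem=10
  op18 P0: store L5 := 26 → M/I/I/I on L5; bus BusRdX Flush; mem=5
  op19 P2: load  L7 → I/S/S/I on L7; bus BusRd Flush; mem=1
  op20 P0: load  L2 → S/S/S/I on L2; bus BusRd; mem=79
  op21 P2: load  L1 → I/I/S/S on L1; bus BusRd Flush; mem=54
  op22 P2: load  L6 → S/I/S/S on L6; bus BusRd; mem=54
  op23 P0: load  L4 → S/I/S/I on L4; bus BusRd Flush; mem=48
  op24 P1: load  L2 → S/S/S/I on L2; bus (none); mem=79
  op25 P1: load  L1 → I/S/S/S on L1; bus BusRd; mem=54
  op26 P0: store L3 := 29 → M/I/I/I on L3; bus (none); mem=80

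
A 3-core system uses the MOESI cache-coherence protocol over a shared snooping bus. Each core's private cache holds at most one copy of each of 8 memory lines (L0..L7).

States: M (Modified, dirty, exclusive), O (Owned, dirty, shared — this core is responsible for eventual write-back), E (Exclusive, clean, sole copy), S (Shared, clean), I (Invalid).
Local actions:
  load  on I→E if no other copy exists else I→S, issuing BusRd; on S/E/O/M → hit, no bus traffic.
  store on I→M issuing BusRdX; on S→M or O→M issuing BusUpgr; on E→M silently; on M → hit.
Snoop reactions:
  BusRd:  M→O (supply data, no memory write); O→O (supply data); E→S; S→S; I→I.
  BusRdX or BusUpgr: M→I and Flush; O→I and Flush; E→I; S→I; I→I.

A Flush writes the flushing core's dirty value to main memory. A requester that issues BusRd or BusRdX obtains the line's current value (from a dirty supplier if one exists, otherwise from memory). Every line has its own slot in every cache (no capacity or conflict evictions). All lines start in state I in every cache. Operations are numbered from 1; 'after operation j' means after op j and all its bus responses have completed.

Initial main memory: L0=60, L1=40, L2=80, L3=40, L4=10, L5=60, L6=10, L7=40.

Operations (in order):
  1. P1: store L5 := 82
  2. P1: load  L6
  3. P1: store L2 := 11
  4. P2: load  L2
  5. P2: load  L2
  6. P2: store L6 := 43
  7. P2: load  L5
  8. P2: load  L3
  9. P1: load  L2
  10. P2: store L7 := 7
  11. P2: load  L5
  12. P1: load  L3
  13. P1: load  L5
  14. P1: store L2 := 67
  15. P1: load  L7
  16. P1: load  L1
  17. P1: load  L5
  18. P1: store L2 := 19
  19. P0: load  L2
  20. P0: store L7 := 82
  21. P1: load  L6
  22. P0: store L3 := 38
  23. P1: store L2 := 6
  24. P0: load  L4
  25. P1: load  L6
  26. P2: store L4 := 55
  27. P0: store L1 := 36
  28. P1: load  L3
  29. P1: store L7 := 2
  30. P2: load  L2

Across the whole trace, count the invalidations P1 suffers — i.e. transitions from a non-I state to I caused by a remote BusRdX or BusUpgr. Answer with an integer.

[1] P1: store L5 := 82 | P0:I, P1:M(82), P2:I | bus: BusRdX
[2] P1: load  L6 | P0:I, P1:E(10), P2:I | bus: BusRd
[3] P1: store L2 := 11 | P0:I, P1:M(11), P2:I | bus: BusRdX
[4] P2: load  L2 | P0:I, P1:O(11), P2:S(11) | bus: BusRd
[5] P2: load  L2 | P0:I, P1:O(11), P2:S(11) | bus: none
[6] P2: store L6 := 43 | P0:I, P1:I, P2:M(43) | bus: BusRdX
[7] P2: load  L5 | P0:I, P1:O(82), P2:S(82) | bus: BusRd
[8] P2: load  L3 | P0:I, P1:I, P2:E(40) | bus: BusRd
[9] P1: load  L2 | P0:I, P1:O(11), P2:S(11) | bus: none
[10] P2: store L7 := 7 | P0:I, P1:I, P2:M(7) | bus: BusRdX
[11] P2: load  L5 | P0:I, P1:O(82), P2:S(82) | bus: none
[12] P1: load  L3 | P0:I, P1:S(40), P2:S(40) | bus: BusRd
[13] P1: load  L5 | P0:I, P1:O(82), P2:S(82) | bus: none
[14] P1: store L2 := 67 | P0:I, P1:M(67), P2:I | bus: BusUpgr
[15] P1: load  L7 | P0:I, P1:S(7), P2:O(7) | bus: BusRd
[16] P1: load  L1 | P0:I, P1:E(40), P2:I | bus: BusRd
[17] P1: load  L5 | P0:I, P1:O(82), P2:S(82) | bus: none
[18] P1: store L2 := 19 | P0:I, P1:M(19), P2:I | bus: none
[19] P0: load  L2 | P0:S(19), P1:O(19), P2:I | bus: BusRd
[20] P0: store L7 := 82 | P0:M(82), P1:I, P2:I | bus: BusRdX,Flush
[21] P1: load  L6 | P0:I, P1:S(43), P2:O(43) | bus: BusRd
[22] P0: store L3 := 38 | P0:M(38), P1:I, P2:I | bus: BusRdX
[23] P1: store L2 := 6 | P0:I, P1:M(6), P2:I | bus: BusUpgr
[24] P0: load  L4 | P0:E(10), P1:I, P2:I | bus: BusRd
[25] P1: load  L6 | P0:I, P1:S(43), P2:O(43) | bus: none
[26] P2: store L4 := 55 | P0:I, P1:I, P2:M(55) | bus: BusRdX
[27] P0: store L1 := 36 | P0:M(36), P1:I, P2:I | bus: BusRdX
[28] P1: load  L3 | P0:O(38), P1:S(38), P2:I | bus: BusRd
[29] P1: store L7 := 2 | P0:I, P1:M(2), P2:I | bus: BusRdX,Flush
[30] P2: load  L2 | P0:I, P1:O(6), P2:S(6) | bus: BusRd

invalidations = 4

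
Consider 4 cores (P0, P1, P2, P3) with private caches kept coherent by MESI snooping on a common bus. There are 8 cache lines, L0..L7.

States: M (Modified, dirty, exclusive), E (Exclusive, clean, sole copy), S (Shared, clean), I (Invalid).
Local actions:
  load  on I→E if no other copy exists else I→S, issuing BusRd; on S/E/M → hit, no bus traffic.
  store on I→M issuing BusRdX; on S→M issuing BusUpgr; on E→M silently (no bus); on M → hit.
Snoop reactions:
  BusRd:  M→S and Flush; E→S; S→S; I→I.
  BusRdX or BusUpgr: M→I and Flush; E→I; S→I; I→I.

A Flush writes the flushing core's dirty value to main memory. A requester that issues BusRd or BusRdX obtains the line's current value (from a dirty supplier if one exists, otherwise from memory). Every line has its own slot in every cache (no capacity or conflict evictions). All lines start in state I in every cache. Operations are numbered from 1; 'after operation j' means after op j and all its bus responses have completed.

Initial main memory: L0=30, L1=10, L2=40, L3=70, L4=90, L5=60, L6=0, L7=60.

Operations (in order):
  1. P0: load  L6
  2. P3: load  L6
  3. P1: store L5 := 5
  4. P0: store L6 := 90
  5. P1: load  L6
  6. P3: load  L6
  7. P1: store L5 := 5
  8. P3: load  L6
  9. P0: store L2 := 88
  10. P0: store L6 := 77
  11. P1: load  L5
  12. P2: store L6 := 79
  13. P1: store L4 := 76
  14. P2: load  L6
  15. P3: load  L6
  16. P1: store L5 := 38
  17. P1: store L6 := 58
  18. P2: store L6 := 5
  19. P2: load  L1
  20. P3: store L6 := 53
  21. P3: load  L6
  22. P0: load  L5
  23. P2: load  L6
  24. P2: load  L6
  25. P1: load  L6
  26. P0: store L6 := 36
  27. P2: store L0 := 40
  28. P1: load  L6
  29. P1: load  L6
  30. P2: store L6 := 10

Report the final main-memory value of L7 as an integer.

1. P0: load  L6  bus=[BusRd]  L6: P0=E P1=I P2=I P3=I  mem[L6]=0
2. P3: load  L6  bus=[BusRd]  L6: P0=S P1=I P2=I P3=S  mem[L6]=0
3. P1: store L5 := 5  bus=[BusRdX]  L5: P0=I P1=M P2=I P3=I  mem[L5]=60
4. P0: store L6 := 90  bus=[BusUpgr]  L6: P0=M P1=I P2=I P3=I  mem[L6]=0
5. P1: load  L6  bus=[BusRd,Flush]  L6: P0=S P1=S P2=I P3=I  mem[L6]=90
6. P3: load  L6  bus=[BusRd]  L6: P0=S P1=S P2=I P3=S  mem[L6]=90
7. P1: store L5 := 5  bus=[-]  L5: P0=I P1=M P2=I P3=I  mem[L5]=60
8. P3: load  L6  bus=[-]  L6: P0=S P1=S P2=I P3=S  mem[L6]=90
9. P0: store L2 := 88  bus=[BusRdX]  L2: P0=M P1=I P2=I P3=I  mem[L2]=40
10. P0: store L6 := 77  bus=[BusUpgr]  L6: P0=M P1=I P2=I P3=I  mem[L6]=90
11. P1: load  L5  bus=[-]  L5: P0=I P1=M P2=I P3=I  mem[L5]=60
12. P2: store L6 := 79  bus=[BusRdX,Flush]  L6: P0=I P1=I P2=M P3=I  mem[L6]=77
13. P1: store L4 := 76  bus=[BusRdX]  L4: P0=I P1=M P2=I P3=I  mem[L4]=90
14. P2: load  L6  bus=[-]  L6: P0=I P1=I P2=M P3=I  mem[L6]=77
15. P3: load  L6  bus=[BusRd,Flush]  L6: P0=I P1=I P2=S P3=S  mem[L6]=79
16. P1: store L5 := 38  bus=[-]  L5: P0=I P1=M P2=I P3=I  mem[L5]=60
17. P1: store L6 := 58  bus=[BusRdX]  L6: P0=I P1=M P2=I P3=I  mem[L6]=79
18. P2: store L6 := 5  bus=[BusRdX,Flush]  L6: P0=I P1=I P2=M P3=I  mem[L6]=58
19. P2: load  L1  bus=[BusRd]  L1: P0=I P1=I P2=E P3=I  mem[L1]=10
20. P3: store L6 := 53  bus=[BusRdX,Flush]  L6: P0=I P1=I P2=I P3=M  mem[L6]=5
21. P3: load  L6  bus=[-]  L6: P0=I P1=I P2=I P3=M  mem[L6]=5
22. P0: load  L5  bus=[BusRd,Flush]  L5: P0=S P1=S P2=I P3=I  mem[L5]=38
23. P2: load  L6  bus=[BusRd,Flush]  L6: P0=I P1=I P2=S P3=S  mem[L6]=53
24. P2: load  L6  bus=[-]  L6: P0=I P1=I P2=S P3=S  mem[L6]=53
25. P1: load  L6  bus=[BusRd]  L6: P0=I P1=S P2=S P3=S  mem[L6]=53
26. P0: store L6 := 36  bus=[BusRdX]  L6: P0=M P1=I P2=I P3=I  mem[L6]=53
27. P2: store L0 := 40  bus=[BusRdX]  L0: P0=I P1=I P2=M P3=I  mem[L0]=30
28. P1: load  L6  bus=[BusRd,Flush]  L6: P0=S P1=S P2=I P3=I  mem[L6]=36
29. P1: load  L6  bus=[-]  L6: P0=S P1=S P2=I P3=I  mem[L6]=36
30. P2: store L6 := 10  bus=[BusRdX]  L6: P0=I P1=I P2=M P3=I  mem[L6]=36

memory[L7] = 60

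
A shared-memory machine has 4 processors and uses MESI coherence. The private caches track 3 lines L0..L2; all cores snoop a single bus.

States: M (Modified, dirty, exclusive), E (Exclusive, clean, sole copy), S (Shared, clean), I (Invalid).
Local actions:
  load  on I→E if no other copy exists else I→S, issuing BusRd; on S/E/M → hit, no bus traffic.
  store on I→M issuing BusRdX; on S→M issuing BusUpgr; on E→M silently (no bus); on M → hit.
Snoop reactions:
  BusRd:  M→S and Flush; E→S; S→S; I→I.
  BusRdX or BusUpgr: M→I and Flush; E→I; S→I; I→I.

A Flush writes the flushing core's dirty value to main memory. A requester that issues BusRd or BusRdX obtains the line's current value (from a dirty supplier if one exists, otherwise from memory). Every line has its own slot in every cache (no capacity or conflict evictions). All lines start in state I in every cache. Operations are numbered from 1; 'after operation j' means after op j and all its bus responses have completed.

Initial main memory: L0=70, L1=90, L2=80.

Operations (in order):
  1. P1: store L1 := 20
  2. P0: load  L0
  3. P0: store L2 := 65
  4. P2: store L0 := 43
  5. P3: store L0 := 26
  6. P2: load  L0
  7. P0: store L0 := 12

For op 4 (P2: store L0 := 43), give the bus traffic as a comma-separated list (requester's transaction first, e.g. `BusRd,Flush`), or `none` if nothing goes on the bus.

[1] P1: store L1 := 20 | P0:I, P1:M(20), P2:I, P3:I | bus: BusRdX
[2] P0: load  L0 | P0:E(70), P1:I, P2:I, P3:I | bus: BusRd
[3] P0: store L2 := 65 | P0:M(65), P1:I, P2:I, P3:I | bus: BusRdX
[4] P2: store L0 := 43 | P0:I, P1:I, P2:M(43), P3:I | bus: BusRdX
[5] P3: store L0 := 26 | P0:I, P1:I, P2:I, P3:M(26) | bus: BusRdX,Flush
[6] P2: load  L0 | P0:I, P1:I, P2:S(26), P3:S(26) | bus: BusRd,Flush
[7] P0: store L0 := 12 | P0:M(12), P1:I, P2:I, P3:I | bus: BusRdX

bus = BusRdX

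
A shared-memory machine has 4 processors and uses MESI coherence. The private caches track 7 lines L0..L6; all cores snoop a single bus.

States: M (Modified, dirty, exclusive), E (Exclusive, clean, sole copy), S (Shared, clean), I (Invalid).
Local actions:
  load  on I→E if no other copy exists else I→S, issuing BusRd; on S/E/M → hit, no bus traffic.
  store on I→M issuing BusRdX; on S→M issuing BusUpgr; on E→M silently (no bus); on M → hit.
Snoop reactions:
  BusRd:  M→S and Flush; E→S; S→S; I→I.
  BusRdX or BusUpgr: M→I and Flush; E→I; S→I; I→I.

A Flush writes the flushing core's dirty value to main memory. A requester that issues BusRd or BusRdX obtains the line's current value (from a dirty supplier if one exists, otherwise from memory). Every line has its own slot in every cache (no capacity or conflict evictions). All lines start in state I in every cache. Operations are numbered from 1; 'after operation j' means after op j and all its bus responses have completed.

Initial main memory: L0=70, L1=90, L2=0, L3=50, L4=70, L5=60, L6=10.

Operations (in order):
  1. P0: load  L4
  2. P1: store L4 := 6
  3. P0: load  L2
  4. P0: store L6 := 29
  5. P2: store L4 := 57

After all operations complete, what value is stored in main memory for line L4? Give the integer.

memory[L4] = 6

1. P0: load  L4  bus=[BusRd]  L4: P0=E P1=I P2=I P3=I  mem[L4]=70
2. P1: store L4 := 6  bus=[BusRdX]  L4: P0=I P1=M P2=I P3=I  mem[L4]=70
3. P0: load  L2  bus=[BusRd]  L2: P0=E P1=I P2=I P3=I  mem[L2]=0
4. P0: store L6 := 29  bus=[BusRdX]  L6: P0=M P1=I P2=I P3=I  mem[L6]=10
5. P2: store L4 := 57  bus=[BusRdX,Flush]  L4: P0=I P1=I P2=M P3=I  mem[L4]=6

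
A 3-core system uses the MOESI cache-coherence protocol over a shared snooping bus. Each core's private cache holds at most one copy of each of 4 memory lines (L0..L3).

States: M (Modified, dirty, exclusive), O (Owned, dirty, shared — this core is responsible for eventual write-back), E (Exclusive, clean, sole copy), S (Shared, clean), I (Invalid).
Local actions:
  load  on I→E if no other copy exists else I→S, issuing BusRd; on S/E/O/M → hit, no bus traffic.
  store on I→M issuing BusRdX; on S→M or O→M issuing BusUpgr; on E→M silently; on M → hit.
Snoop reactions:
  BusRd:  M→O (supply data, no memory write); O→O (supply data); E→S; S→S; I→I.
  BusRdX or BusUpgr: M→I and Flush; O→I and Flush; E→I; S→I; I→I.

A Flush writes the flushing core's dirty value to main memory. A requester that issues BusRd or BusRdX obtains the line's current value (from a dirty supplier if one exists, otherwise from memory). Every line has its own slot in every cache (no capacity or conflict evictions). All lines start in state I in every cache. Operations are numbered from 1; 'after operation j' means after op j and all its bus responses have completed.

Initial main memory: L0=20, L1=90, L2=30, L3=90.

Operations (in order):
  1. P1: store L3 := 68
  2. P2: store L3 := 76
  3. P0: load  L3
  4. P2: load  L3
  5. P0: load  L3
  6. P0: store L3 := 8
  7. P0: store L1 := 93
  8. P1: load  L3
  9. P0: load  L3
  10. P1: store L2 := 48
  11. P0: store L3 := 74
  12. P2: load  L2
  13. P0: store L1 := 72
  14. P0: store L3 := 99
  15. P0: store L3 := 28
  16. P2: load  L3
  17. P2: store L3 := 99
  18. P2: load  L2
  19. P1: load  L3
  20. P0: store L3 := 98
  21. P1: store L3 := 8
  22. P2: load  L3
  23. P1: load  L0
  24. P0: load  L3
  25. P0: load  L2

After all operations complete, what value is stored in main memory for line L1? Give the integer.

memory[L1] = 90

1. P1: store L3 := 68  bus=[BusRdX]  L3: P0=I P1=M P2=I  mem[L3]=90
2. P2: store L3 := 76  bus=[BusRdX,Flush]  L3: P0=I P1=I P2=M  mem[L3]=68
3. P0: load  L3  bus=[BusRd]  L3: P0=S P1=I P2=O  mem[L3]=68
4. P2: load  L3  bus=[-]  L3: P0=S P1=I P2=O  mem[L3]=68
5. P0: load  L3  bus=[-]  L3: P0=S P1=I P2=O  mem[L3]=68
6. P0: store L3 := 8  bus=[BusUpgr,Flush]  L3: P0=M P1=I P2=I  mem[L3]=76
7. P0: store L1 := 93  bus=[BusRdX]  L1: P0=M P1=I P2=I  mem[L1]=90
8. P1: load  L3  bus=[BusRd]  L3: P0=O P1=S P2=I  mem[L3]=76
9. P0: load  L3  bus=[-]  L3: P0=O P1=S P2=I  mem[L3]=76
10. P1: store L2 := 48  bus=[BusRdX]  L2: P0=I P1=M P2=I  mem[L2]=30
11. P0: store L3 := 74  bus=[BusUpgr]  L3: P0=M P1=I P2=I  mem[L3]=76
12. P2: load  L2  bus=[BusRd]  L2: P0=I P1=O P2=S  mem[L2]=30
13. P0: store L1 := 72  bus=[-]  L1: P0=M P1=I P2=I  mem[L1]=90
14. P0: store L3 := 99  bus=[-]  L3: P0=M P1=I P2=I  mem[L3]=76
15. P0: store L3 := 28  bus=[-]  L3: P0=M P1=I P2=I  mem[L3]=76
16. P2: load  L3  bus=[BusRd]  L3: P0=O P1=I P2=S  mem[L3]=76
17. P2: store L3 := 99  bus=[BusUpgr,Flush]  L3: P0=I P1=I P2=M  mem[L3]=28
18. P2: load  L2  bus=[-]  L2: P0=I P1=O P2=S  mem[L2]=30
19. P1: load  L3  bus=[BusRd]  L3: P0=I P1=S P2=O  mem[L3]=28
20. P0: store L3 := 98  bus=[BusRdX,Flush]  L3: P0=M P1=I P2=I  mem[L3]=99
21. P1: store L3 := 8  bus=[BusRdX,Flush]  L3: P0=I P1=M P2=I  mem[L3]=98
22. P2: load  L3  bus=[BusRd]  L3: P0=I P1=O P2=S  mem[L3]=98
23. P1: load  L0  bus=[BusRd]  L0: P0=I P1=E P2=I  mem[L0]=20
24. P0: load  L3  bus=[BusRd]  L3: P0=S P1=O P2=S  mem[L3]=98
25. P0: load  L2  bus=[BusRd]  L2: P0=S P1=O P2=S  mem[L2]=30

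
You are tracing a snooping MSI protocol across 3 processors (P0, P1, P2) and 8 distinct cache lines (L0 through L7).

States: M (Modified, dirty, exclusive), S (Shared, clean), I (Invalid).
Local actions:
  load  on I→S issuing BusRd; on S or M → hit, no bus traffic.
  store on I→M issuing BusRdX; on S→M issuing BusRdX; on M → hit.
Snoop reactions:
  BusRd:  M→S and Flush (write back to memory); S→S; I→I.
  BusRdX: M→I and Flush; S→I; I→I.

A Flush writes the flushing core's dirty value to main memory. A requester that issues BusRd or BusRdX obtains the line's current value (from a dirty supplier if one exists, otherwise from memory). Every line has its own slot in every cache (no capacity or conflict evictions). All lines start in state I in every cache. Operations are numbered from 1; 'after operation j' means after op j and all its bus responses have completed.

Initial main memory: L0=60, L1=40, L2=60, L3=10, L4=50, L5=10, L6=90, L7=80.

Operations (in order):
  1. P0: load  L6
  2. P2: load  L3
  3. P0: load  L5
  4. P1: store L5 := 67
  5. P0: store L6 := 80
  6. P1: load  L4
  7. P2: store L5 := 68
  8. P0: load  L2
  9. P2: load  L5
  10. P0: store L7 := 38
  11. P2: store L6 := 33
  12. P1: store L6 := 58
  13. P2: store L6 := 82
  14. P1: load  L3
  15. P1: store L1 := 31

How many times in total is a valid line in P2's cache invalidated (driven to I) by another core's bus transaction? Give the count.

  op1 P0: load  L6 → S/I/I on L6; bus BusRd; mem=90
  op2 P2: load  L3 → I/I/S on L3; bus BusRd; mem=10
  op3 P0: load  L5 → S/I/I on L5; bus BusRd; mem=10
  op4 P1: store L5 := 67 → I/M/I on L5; bus BusRdX; mem=10
  op5 P0: store L6 := 80 → M/I/I on L6; bus BusRdX; mem=90
  op6 P1: load  L4 → I/S/I on L4; bus BusRd; mem=50
  op7 P2: store L5 := 68 → I/I/M on L5; bus BusRdX Flush; mem=67
  op8 P0: load  L2 → S/I/I on L2; bus BusRd; mem=60
  op9 P2: load  L5 → I/I/M on L5; bus (none); mem=67
  op10 P0: store L7 := 38 → M/I/I on L7; bus BusRdX; mem=80
  op11 P2: store L6 := 33 → I/I/M on L6; bus BusRdX Flush; mem=80
  op12 P1: store L6 := 58 → I/M/I on L6; bus BusRdX Flush; mem=33
  op13 P2: store L6 := 82 → I/I/M on L6; bus BusRdX Flush; mem=58
  op14 P1: load  L3 → I/S/S on L3; bus BusRd; mem=10
  op15 P1: store L1 := 31 → I/M/I on L1; bus BusRdX; mem=40

invalidations = 1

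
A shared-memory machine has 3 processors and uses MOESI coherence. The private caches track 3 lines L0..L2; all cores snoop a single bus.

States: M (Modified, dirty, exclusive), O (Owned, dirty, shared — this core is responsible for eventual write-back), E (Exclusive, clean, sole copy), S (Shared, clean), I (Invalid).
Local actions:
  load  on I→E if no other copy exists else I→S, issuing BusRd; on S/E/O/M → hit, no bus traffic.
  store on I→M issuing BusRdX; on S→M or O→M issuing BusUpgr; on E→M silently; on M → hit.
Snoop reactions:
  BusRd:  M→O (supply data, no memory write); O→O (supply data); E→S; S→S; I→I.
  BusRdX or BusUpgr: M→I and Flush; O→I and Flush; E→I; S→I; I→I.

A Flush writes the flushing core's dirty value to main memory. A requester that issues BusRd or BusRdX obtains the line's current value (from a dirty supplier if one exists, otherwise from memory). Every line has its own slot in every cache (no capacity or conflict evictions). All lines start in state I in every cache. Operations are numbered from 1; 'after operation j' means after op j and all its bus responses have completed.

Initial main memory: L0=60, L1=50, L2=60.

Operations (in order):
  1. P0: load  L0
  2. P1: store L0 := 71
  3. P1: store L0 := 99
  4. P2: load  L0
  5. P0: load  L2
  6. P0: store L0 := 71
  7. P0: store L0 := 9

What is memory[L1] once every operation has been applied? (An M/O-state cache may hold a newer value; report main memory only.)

memory[L1] = 50

step 1: P0: load  L0  ⟶  EII  (L0)  txn=BusRd  M[L0]=60
step 2: P1: store L0 := 71  ⟶  IMI  (L0)  txn=BusRdX  M[L0]=60
step 3: P1: store L0 := 99  ⟶  IMI  (L0)  txn=∅  M[L0]=60
step 4: P2: load  L0  ⟶  IOS  (L0)  txn=BusRd  M[L0]=60
step 5: P0: load  L2  ⟶  EII  (L2)  txn=BusRd  M[L2]=60
step 6: P0: store L0 := 71  ⟶  MII  (L0)  txn=BusRdX+Flush  M[L0]=99
step 7: P0: store L0 := 9  ⟶  MII  (L0)  txn=∅  M[L0]=99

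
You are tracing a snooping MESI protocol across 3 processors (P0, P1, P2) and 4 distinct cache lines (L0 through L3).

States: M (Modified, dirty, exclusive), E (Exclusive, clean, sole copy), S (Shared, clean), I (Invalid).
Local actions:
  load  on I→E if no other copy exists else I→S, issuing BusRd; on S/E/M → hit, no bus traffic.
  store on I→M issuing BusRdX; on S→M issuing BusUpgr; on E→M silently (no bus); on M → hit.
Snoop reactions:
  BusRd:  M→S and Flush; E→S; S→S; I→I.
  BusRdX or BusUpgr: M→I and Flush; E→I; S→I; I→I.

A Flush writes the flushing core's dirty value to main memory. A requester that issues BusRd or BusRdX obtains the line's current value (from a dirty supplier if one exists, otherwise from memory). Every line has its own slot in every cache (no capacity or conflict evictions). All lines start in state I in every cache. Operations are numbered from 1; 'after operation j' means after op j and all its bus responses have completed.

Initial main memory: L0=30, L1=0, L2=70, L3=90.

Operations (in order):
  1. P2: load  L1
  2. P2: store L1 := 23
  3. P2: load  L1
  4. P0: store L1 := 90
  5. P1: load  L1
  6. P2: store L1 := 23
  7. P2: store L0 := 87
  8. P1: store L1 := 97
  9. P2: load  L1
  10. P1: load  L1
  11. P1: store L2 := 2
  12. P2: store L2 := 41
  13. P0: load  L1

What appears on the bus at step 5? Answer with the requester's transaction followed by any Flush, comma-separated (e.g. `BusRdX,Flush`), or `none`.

bus = BusRd,Flush

step 1: P2: load  L1  ⟶  IIE  (L1)  txn=BusRd  M[L1]=0
step 2: P2: store L1 := 23  ⟶  IIM  (L1)  txn=∅  M[L1]=0
step 3: P2: load  L1  ⟶  IIM  (L1)  txn=∅  M[L1]=0
step 4: P0: store L1 := 90  ⟶  MII  (L1)  txn=BusRdX+Flush  M[L1]=23
step 5: P1: load  L1  ⟶  SSI  (L1)  txn=BusRd+Flush  M[L1]=90
step 6: P2: store L1 := 23  ⟶  IIM  (L1)  txn=BusRdX  M[L1]=90
step 7: P2: store L0 := 87  ⟶  IIM  (L0)  txn=BusRdX  M[L0]=30
step 8: P1: store L1 := 97  ⟶  IMI  (L1)  txn=BusRdX+Flush  M[L1]=23
step 9: P2: load  L1  ⟶  ISS  (L1)  txn=BusRd+Flush  M[L1]=97
step 10: P1: load  L1  ⟶  ISS  (L1)  txn=∅  M[L1]=97
step 11: P1: store L2 := 2  ⟶  IMI  (L2)  txn=BusRdX  M[L2]=70
step 12: P2: store L2 := 41  ⟶  IIM  (L2)  txn=BusRdX+Flush  M[L2]=2
step 13: P0: load  L1  ⟶  SSS  (L1)  txn=BusRd  M[L1]=97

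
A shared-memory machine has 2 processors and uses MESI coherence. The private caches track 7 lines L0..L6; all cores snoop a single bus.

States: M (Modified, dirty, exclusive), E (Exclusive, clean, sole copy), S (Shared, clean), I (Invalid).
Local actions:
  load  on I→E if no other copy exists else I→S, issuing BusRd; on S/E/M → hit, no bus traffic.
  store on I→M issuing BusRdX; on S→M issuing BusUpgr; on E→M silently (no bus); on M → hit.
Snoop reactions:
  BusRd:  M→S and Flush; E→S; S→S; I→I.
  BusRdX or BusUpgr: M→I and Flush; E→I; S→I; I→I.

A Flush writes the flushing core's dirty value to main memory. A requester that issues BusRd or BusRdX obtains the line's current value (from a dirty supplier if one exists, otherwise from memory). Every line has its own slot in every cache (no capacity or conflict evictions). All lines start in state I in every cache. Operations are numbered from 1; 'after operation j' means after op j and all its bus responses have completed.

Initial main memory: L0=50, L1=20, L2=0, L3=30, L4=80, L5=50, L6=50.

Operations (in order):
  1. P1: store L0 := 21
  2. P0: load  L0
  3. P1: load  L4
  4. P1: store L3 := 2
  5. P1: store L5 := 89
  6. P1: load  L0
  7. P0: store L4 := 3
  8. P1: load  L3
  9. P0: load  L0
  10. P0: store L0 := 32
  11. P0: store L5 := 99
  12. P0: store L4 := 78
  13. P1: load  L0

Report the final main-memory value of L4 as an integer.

memory[L4] = 80

[1] P1: store L0 := 21 | P0:I, P1:M(21) | bus: BusRdX
[2] P0: load  L0 | P0:S(21), P1:S(21) | bus: BusRd,Flush
[3] P1: load  L4 | P0:I, P1:E(80) | bus: BusRd
[4] P1: store L3 := 2 | P0:I, P1:M(2) | bus: BusRdX
[5] P1: store L5 := 89 | P0:I, P1:M(89) | bus: BusRdX
[6] P1: load  L0 | P0:S(21), P1:S(21) | bus: none
[7] P0: store L4 := 3 | P0:M(3), P1:I | bus: BusRdX
[8] P1: load  L3 | P0:I, P1:M(2) | bus: none
[9] P0: load  L0 | P0:S(21), P1:S(21) | bus: none
[10] P0: store L0 := 32 | P0:M(32), P1:I | bus: BusUpgr
[11] P0: store L5 := 99 | P0:M(99), P1:I | bus: BusRdX,Flush
[12] P0: store L4 := 78 | P0:M(78), P1:I | bus: none
[13] P1: load  L0 | P0:S(32), P1:S(32) | bus: BusRd,Flush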